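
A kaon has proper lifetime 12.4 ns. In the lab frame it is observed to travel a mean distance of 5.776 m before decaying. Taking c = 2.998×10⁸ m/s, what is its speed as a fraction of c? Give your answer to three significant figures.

Let x = d/(cτ) = 5.776 m / (2.998×10⁸ m/s × 1.240×10^-8 s) = 1.5537. Since d = βγcτ, x = βγ = β/√(1−β²).
Solving: β² = x²/(1+x²) = 2.41398/3.41398 = 0.707087, so β = 0.841.

0.841c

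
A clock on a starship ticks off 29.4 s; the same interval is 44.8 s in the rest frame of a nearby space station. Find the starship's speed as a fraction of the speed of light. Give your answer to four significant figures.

0.7545c

γ = Δt/Δτ = 44.8/29.4 = 1.5238.
β = √(1 − 1/γ²) = √(1 − 0.430669) = √0.569331 = 0.7545.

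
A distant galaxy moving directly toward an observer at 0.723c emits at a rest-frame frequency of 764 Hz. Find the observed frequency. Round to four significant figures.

Relativistic Doppler (source moving toward): f_obs = f_src · √((1+β)/(1−β)).
With β = 0.723: factor = √(1.723/0.277) = 2.494.
f_obs = 764 × 2.494 = 1905 Hz.

1905 Hz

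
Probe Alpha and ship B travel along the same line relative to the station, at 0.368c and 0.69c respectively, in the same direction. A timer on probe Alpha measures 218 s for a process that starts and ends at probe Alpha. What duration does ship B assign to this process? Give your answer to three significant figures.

Speed of probe Alpha in ship B's frame: u = (v_A − v_B)/(1 − v_A v_B/c²) = (0.368 − 0.69)/(1 − 0.368×0.69) = −0.322/0.74608 = −0.43159; |u| = 0.43159c.
At |u| = 0.43159c, γ = (1 − 0.18627)^(−1/2) = 1.1086.
Probe Alpha's interval is proper; time dilation gives Δt_B = γΔτ = 1.1086 × 218 s = 242 s.

242 s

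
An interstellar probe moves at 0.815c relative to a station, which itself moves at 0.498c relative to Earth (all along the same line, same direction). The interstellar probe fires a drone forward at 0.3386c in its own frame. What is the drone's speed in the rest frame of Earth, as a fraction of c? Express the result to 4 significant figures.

0.9668c

First combine the drone and interstellar probe (S''→S'): u₁ = (0.3386 + 0.815)/(1 + 0.3386×0.815) = 1.1536/1.275959 = 0.9041.
Then combine with the station (S'→S): u = (0.9041 + 0.498)/(1 + 0.9041×0.498) = 1.4021/1.4502418 = 0.9668.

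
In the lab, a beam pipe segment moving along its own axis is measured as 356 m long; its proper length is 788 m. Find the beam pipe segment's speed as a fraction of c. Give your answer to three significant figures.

0.892c

Length contraction gives γ = L₀/L = 788/356 = 2.2135.
β = √(1 − 1/γ²) = √0.795901 = 0.892.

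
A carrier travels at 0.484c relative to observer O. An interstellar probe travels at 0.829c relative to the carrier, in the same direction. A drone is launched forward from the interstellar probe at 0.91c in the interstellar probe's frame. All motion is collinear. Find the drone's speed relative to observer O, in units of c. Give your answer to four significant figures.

0.9969c

Apply u = (u'+v)/(1+u'v) twice. Drone in the carrier frame: (0.91+0.829)/(1+0.91·0.829) = 1.739/1.75439 = 0.99123c.
That velocity, transformed to the rest frame of observer O: (0.99123+0.484)/(1+0.99123·0.484) = 1.47523/1.47975532 = 0.99694c.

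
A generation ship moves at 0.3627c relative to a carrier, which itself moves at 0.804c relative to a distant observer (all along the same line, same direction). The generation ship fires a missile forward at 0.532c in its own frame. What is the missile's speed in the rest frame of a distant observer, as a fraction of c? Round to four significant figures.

Compose velocities in two stages. Stage 1 (into S'): u₁ = (0.532+0.3627)/(1+0.532×0.3627) = 0.74999.
Stage 2 (into S): u = (0.74999+0.804)/(1+0.74999×0.804) = 0.96943, so the speed is 0.9694c.

0.9694c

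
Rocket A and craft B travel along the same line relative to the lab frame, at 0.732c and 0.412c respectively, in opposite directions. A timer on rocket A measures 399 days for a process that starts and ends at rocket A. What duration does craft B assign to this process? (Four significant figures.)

Transform rocket A's velocity into craft B's frame: (0.732 + 0.412)/(1 + 0.732·0.412) = 1.144/1.301584, so the relative speed is 0.87893c.
γ for this relative speed: γ = 1/√(1 − 0.772518) = 2.0967.
The clock on rocket A records proper time, so craft B measures Δt = γΔτ = 2.0967 × 399 = 836.6 days.

836.6 days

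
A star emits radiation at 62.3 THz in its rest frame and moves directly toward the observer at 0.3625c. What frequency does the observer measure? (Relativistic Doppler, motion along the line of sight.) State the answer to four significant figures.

Relativistic Doppler (source moving toward): f_obs = f_src · √((1+β)/(1−β)).
With β = 0.3625: factor = √(1.3625/0.6375) = 1.4619.
f_obs = 62.3 × 1.4619 = 91.08 THz.

91.08 THz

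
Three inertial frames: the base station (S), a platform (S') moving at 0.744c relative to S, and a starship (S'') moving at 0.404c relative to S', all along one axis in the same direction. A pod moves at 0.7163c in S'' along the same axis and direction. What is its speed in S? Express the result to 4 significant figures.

First combine the pod and starship (S''→S'): u₁ = (0.7163 + 0.404)/(1 + 0.7163×0.404) = 1.1203/1.2893852 = 0.86886.
Then combine with the platform (S'→S): u = (0.86886 + 0.744)/(1 + 0.86886×0.744) = 1.61286/1.64643184 = 0.97961.

0.9796c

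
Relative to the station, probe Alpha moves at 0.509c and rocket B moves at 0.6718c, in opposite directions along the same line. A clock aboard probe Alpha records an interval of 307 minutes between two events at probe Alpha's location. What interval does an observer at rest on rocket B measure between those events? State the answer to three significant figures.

The velocity of probe Alpha relative to rocket B is (0.509 + 0.6718)c / (1 + 0.509×0.6718) = 0.87992c; relative speed 0.87992c.
At |u| = 0.87992c, γ = (1 − 0.774259)^(−1/2) = 2.1047.
The clock on probe Alpha records proper time, so rocket B measures Δt = γΔτ = 2.1047 × 307 = 646 minutes.

646 minutes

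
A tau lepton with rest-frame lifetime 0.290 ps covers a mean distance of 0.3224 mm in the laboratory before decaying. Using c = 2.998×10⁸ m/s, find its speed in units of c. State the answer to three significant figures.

0.966c

d = βγcτ ⇒ βγ = d/(cτ) = 3.224×10^-4 m / (8.6942×10^-5 m) = 3.7082.
β = (βγ)/√(1+(βγ)²) = 3.7082/√14.7507 = 0.966.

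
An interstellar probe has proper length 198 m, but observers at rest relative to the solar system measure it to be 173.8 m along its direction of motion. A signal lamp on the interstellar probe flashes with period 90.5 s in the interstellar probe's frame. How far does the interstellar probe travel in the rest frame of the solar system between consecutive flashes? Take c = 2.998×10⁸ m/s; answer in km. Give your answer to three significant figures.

From L = L₀/γ: γ = 198/173.8 = 1.13924.
β = √(1 − 1/γ²) = 0.47907. Lab-frame period = γτ = 1.13924×90.5 s = 103.1 s. Distance = βc × γτ = 0.47907 × 2.998×10⁸ m/s × 103.1 s = 1.4808×10^10 m = 1.48×10^7 km.

1.48×10^7 km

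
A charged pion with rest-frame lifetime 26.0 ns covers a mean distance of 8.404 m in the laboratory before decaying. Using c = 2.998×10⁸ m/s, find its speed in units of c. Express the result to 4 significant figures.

Let x = d/(cτ) = 8.404 m / (2.998×10⁸ m/s × 2.600×10^-8 s) = 1.0782. Since d = βγcτ, x = βγ = β/√(1−β²).
Solving: β² = x²/(1+x²) = 1.16252/2.16252 = 0.537577, so β = 0.7332.

0.7332c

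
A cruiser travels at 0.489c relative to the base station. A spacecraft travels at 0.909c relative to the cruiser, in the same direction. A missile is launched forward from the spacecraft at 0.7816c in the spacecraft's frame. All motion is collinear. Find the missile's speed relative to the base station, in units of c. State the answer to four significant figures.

0.9960c

Apply u = (u'+v)/(1+u'v) twice. Missile in the cruiser frame: (0.7816+0.909)/(1+0.7816·0.909) = 1.6906/1.7104744 = 0.98838c.
That velocity, transformed to the rest frame of the base station: (0.98838+0.489)/(1+0.98838·0.489) = 1.47738/1.48331782 = 0.996c.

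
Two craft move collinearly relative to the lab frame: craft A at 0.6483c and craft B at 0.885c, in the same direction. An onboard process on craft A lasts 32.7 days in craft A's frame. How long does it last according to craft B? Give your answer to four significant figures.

The velocity of craft A relative to craft B is (0.6483 − 0.885)c / (1 − 0.6483×0.885) = −0.5553c; relative speed 0.5553c.
γ for this relative speed: γ = 1/√(1 − 0.308358) = 1.2024.
Craft A's interval is proper; time dilation gives Δt_B = γΔτ = 1.2024 × 32.7 days = 39.32 days.

39.32 days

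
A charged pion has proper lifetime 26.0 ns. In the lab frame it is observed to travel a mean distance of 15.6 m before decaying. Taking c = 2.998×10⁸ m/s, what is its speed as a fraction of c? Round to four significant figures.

Let x = d/(cτ) = 15.60 m / (2.998×10⁸ m/s × 2.600×10^-8 s) = 2.0013. Since d = βγcτ, x = βγ = β/√(1−β²).
Solving: β² = x²/(1+x²) = 4.0052/5.0052 = 0.800208, so β = 0.8945.

0.8945c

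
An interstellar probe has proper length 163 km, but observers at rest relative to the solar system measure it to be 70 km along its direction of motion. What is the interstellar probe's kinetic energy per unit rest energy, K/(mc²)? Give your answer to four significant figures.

1.329

Length contraction gives γ = L₀/L = 163/70 = 2.32857.
Since K = (γ−1)mc², K/(mc²) = 2.32857 − 1 = 1.329.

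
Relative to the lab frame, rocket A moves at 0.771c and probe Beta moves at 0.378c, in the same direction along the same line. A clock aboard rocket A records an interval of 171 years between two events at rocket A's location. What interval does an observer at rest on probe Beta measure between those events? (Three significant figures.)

Transform rocket A's velocity into probe Beta's frame: (0.771 − 0.378)/(1 − 0.771·0.378) = 0.393/0.708562, so the relative speed is 0.55464c.
γ for this relative speed: γ = 1/√(1 − 0.307626) = 1.2018.
The clock on rocket A records proper time, so probe Beta measures Δt = γΔτ = 1.2018 × 171 = 206 years.

206 years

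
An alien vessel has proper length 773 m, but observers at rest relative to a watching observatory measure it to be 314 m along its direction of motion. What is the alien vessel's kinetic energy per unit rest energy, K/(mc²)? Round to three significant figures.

From L = L₀/γ: γ = 773/314 = 2.46178.
K/(mc²) = γ − 1 = 2.46178 − 1 = 1.46.

1.46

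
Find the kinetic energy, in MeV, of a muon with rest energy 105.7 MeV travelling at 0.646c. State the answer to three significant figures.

γ = 1/√(1 − β²) = 1/√(1 − 0.417316) = 1/√0.582684 = 1.31004.
Kinetic energy: K = (γ − 1)mc² = (1.31004 − 1) × 105.7 MeV = 0.31004 × 105.7 = 32.8 MeV.

32.8 MeV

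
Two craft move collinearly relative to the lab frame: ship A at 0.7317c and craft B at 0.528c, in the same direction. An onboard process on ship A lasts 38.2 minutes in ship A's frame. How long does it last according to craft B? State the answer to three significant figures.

40.5 minutes

The velocity of ship A relative to craft B is (0.7317 − 0.528)c / (1 − 0.7317×0.528) = 0.33194c; relative speed 0.33194c.
At |u| = 0.33194c, γ = (1 − 0.110184)^(−1/2) = 1.0601.
Ship A's interval is proper; time dilation gives Δt_B = γΔτ = 1.0601 × 38.2 minutes = 40.5 minutes.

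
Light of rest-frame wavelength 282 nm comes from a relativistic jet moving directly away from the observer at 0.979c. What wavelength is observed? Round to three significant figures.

Relativistic Doppler for wavelength: λ_obs = λ_src · √((1+β)/(1−β)).
With β = 0.979: factor = √(1.979/0.021) = 9.7076.
λ_obs = 282 × 9.7076 = 2740 nm.

2740 nm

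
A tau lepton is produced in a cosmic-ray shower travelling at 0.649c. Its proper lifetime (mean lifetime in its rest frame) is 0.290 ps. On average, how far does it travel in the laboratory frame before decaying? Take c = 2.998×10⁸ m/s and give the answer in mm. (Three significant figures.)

With β = 0.649, γ = 1/√(1 − 0.649²) = 1/√0.578799 = 1.3144.
Lab-frame lifetime: Δt = γτ = 1.3144 × 0.290 ps = 0.38118 ps.
Distance: d = vΔt = 0.649 × 2.998×10⁸ m/s × 3.8118×10^-13 s = 7.42×10^-5 m = 0.0742 mm.

0.0742 mm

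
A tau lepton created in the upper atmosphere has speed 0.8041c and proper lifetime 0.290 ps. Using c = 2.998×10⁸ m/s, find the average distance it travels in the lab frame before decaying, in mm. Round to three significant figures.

β² = 0.64657681, so γ = 1/√0.35342319 = 1.6821.
Lab-frame lifetime: Δt = γτ = 1.6821 × 0.290 ps = 0.48781 ps.
Distance: d = vΔt = 0.8041 × 2.998×10⁸ m/s × 4.8781×10^-13 s = 1.18×10^-4 m = 0.118 mm.

0.118 mm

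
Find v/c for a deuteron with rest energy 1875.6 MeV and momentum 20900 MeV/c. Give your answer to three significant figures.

0.996

βγ = pc/(mc²) = 20900/1875.6 = 11.143.
Since γ² = 1 + (βγ)² = 125.166, γ = √125.166 = 11.1878, and β = (βγ)/γ = 11.143/11.1878 = 0.996.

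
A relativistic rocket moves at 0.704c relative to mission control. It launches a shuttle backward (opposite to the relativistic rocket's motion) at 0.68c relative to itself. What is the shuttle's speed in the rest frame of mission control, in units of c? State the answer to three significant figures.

0.0460c

Relativistic velocity addition: u = (u' + v)/(1 + u'v/c²), with u' = −0.68c and v = 0.704c.
Numerator: −0.68 + 0.704 = 0.024. Denominator: 1 + (−0.68)(0.704) = 0.52128.
u = 0.024/0.52128 = 0.046041, so the speed is 0.0460c.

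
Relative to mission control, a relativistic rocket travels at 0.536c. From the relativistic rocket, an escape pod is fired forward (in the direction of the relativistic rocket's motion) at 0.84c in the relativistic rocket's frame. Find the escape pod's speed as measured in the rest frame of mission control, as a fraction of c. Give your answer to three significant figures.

Relativistic velocity addition: u = (u' + v)/(1 + u'v/c²), with u' = 0.84c and v = 0.536c.
Numerator: 0.84 + 0.536 = 1.376. Denominator: 1 + (0.84)(0.536) = 1.45024.
u = 1.376/1.45024 = 0.94881, so the speed is 0.949c.

0.949c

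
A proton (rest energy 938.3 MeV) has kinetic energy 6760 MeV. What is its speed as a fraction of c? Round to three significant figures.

γ = 1 + K/(mc²) = 1 + 6760/938.3 = 8.2045.
β = √(1 − 1/γ²) = √(1 − 0.0148558) = √0.9851442 = 0.993.

0.993c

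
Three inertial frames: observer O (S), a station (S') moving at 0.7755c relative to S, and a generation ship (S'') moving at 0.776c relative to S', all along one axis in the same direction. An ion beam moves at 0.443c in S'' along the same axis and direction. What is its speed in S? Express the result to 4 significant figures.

0.9878c

Apply u = (u'+v)/(1+u'v) twice. Ion beam in the station frame: (0.443+0.776)/(1+0.443·0.776) = 1.219/1.343768 = 0.90715c.
That velocity, transformed to the rest frame of observer O: (0.90715+0.7755)/(1+0.90715·0.7755) = 1.68265/1.703494825 = 0.98776c.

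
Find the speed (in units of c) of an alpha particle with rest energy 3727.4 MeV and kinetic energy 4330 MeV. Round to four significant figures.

K = (γ−1)mc², so γ = 1 + 4330/3727.4 = 2.1617.
Then v/c = √(1 − γ⁻²) = √(1 − 0.213998) = √0.786002 = 0.8866.

0.8866c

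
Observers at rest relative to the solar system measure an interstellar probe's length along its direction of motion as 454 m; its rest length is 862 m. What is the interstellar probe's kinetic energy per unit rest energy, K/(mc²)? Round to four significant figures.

From L = L₀/γ: γ = 862/454 = 1.89868.
K/(mc²) = γ − 1 = 1.89868 − 1 = 0.8987.

0.8987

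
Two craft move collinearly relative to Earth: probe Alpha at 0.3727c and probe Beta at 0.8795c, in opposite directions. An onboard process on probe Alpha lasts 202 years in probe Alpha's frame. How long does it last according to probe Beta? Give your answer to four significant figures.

607.4 years

Transform probe Alpha's velocity into probe Beta's frame: (0.3727 + 0.8795)/(1 + 0.3727·0.8795) = 1.2522/1.32778965, so the relative speed is 0.94307c.
γ for this relative speed: γ = 1/√(1 − 0.889381) = 3.0067.
The clock on probe Alpha records proper time, so probe Beta measures Δt = γΔτ = 3.0067 × 202 = 607.4 years.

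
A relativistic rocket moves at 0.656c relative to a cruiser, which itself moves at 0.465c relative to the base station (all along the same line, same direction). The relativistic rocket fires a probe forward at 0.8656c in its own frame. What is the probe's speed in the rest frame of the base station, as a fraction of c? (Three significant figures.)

Apply u = (u'+v)/(1+u'v) twice. Probe in the cruiser frame: (0.8656+0.656)/(1+0.8656·0.656) = 1.5216/1.5678336 = 0.97051c.
That velocity, transformed to the rest frame of the base station: (0.97051+0.465)/(1+0.97051·0.465) = 1.43551/1.45128715 = 0.98913c.

0.989c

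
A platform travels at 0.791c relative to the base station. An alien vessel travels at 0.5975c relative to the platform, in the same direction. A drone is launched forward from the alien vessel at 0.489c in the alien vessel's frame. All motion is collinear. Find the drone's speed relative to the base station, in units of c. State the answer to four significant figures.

0.9800c

Compose velocities in two stages. Stage 1 (into S'): u₁ = (0.489+0.5975)/(1+0.489×0.5975) = 0.84083.
Stage 2 (into S): u = (0.84083+0.791)/(1+0.84083×0.791) = 0.98002, so the speed is 0.9800c.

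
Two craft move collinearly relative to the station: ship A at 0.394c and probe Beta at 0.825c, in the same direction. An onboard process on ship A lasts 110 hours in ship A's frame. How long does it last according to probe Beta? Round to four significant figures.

The velocity of ship A relative to probe Beta is (0.394 − 0.825)c / (1 − 0.394×0.825) = −0.63857c; relative speed 0.63857c.
At |u| = 0.63857c, γ = (1 − 0.407772)^(−1/2) = 1.2994.
The clock on ship A records proper time, so probe Beta measures Δt = γΔτ = 1.2994 × 110 = 142.9 hours.

142.9 hours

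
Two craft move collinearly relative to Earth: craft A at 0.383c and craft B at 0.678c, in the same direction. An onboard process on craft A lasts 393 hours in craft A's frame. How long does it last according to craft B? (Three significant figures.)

Transform craft A's velocity into craft B's frame: (0.383 − 0.678)/(1 − 0.383·0.678) = −0.295/0.740326, so the relative speed is 0.39847c.
At |u| = 0.39847c, γ = (1 − 0.158778)^(−1/2) = 1.0903.
Craft A's interval is proper; time dilation gives Δt_B = γΔτ = 1.0903 × 393 hours = 428 hours.

428 hours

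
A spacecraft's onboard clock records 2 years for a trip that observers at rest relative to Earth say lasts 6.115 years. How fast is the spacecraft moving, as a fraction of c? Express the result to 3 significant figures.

γ = Δt/Δτ = 6.115/2 = 3.0575.
β = √(1 − 1/γ²) = √(1 − 0.106971) = √0.893029 = 0.945.

0.945c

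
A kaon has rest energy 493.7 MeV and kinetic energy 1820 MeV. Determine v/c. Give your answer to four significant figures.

0.9770

γ = 1 + K/(mc²) = 1 + 1820/493.7 = 4.6864.
β = √(1 − 1/γ²) = √(1 − 0.0455325) = √0.9544675 = 0.9770.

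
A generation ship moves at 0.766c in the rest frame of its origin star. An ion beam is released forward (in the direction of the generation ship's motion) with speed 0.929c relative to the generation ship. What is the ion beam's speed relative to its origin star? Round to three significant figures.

In units of c, u = (u' + v)/(1 + u'v) with u' = 0.929 and v = 0.766.
Numerator: 0.929 + 0.766 = 1.695. Denominator: 1 + (0.929)(0.766) = 1.711614.
u = 1.695/1.711614 = 0.99029, so the speed is 0.990c.

0.990c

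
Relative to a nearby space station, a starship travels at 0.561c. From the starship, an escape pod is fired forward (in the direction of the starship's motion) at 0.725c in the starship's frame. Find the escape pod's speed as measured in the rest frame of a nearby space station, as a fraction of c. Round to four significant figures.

0.9142c

Relativistic velocity addition: u = (u' + v)/(1 + u'v/c²), with u' = 0.725c and v = 0.561c.
Numerator: 0.725 + 0.561 = 1.286. Denominator: 1 + (0.725)(0.561) = 1.406725.
u = 1.286/1.406725 = 0.91418, so the speed is 0.9142c.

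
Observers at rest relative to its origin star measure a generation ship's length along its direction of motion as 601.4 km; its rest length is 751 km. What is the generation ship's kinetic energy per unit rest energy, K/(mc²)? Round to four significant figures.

0.2488

From L = L₀/γ: γ = 751/601.4 = 1.24875.
K/(mc²) = γ − 1 = 1.24875 − 1 = 0.2488.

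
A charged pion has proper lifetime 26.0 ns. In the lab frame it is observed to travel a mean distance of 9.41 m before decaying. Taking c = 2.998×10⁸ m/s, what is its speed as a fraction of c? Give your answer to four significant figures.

Lab distance = (lab lifetime)·v = γτ·βc, so βγ = d/(cτ) = 9.410/(2.998×10⁸ × 2.600×10^-8) = 1.2072.
With βγ = 1.2072: γ² = 1 + (βγ)² = 2.45733, and β = (βγ)/γ = 1.2072/1.56759 = 0.7701.

0.7701c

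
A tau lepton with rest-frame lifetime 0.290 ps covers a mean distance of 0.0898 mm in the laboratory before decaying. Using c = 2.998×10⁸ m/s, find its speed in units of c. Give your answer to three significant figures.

Let x = d/(cτ) = 8.980×10^-5 m / (2.998×10⁸ m/s × 2.900×10^-13 s) = 1.0329. Since d = βγcτ, x = βγ = β/√(1−β²).
Solving: β² = x²/(1+x²) = 1.06688/2.06688 = 0.516179, so β = 0.718.

0.718c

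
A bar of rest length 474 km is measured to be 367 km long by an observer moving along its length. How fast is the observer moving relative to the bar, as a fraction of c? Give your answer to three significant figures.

0.633c

Length contraction gives γ = L₀/L = 474/367 = 1.2916.
β = √(1 − 1/γ²) = √0.400562 = 0.633.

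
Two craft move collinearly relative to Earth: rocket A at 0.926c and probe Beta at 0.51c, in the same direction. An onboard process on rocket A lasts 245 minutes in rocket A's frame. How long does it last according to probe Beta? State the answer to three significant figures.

Transform rocket A's velocity into probe Beta's frame: (0.926 − 0.51)/(1 − 0.926·0.51) = 0.416/0.52774, so the relative speed is 0.78827c.
At |u| = 0.78827c, γ = (1 − 0.62137)^(−1/2) = 1.6251.
The clock on rocket A records proper time, so probe Beta measures Δt = γΔτ = 1.6251 × 245 = 398 minutes.

398 minutes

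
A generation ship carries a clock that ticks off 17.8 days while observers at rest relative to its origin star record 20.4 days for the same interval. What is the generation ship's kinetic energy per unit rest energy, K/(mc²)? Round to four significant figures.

0.1461

From Δt = γΔτ: γ = 20.4/17.8 = 1.14607.
K/(mc²) = γ − 1 = 1.14607 − 1 = 0.1461.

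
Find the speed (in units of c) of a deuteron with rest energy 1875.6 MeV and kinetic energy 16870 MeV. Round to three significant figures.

0.995c

K = (γ−1)mc², so γ = 1 + 16870/1875.6 = 9.9945.
Then v/c = √(1 − γ⁻²) = √(1 − 0.010011) = √0.989989 = 0.995.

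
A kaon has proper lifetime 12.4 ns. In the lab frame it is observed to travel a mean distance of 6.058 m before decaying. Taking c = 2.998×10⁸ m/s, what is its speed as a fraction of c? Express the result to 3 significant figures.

Let x = d/(cτ) = 6.058 m / (2.998×10⁸ m/s × 1.240×10^-8 s) = 1.6296. Since d = βγcτ, x = βγ = β/√(1−β²).
Solving: β² = x²/(1+x²) = 2.6556/3.6556 = 0.726447, so β = 0.852.

0.852c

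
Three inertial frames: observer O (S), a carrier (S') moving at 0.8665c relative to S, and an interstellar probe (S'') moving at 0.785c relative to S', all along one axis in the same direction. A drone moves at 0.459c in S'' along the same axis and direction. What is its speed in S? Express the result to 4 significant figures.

Apply u = (u'+v)/(1+u'v) twice. Drone in the carrier frame: (0.459+0.785)/(1+0.459·0.785) = 1.244/1.360315 = 0.91449c.
That velocity, transformed to the rest frame of observer O: (0.91449+0.8665)/(1+0.91449·0.8665) = 1.78099/1.792405585 = 0.99363c.

0.9936c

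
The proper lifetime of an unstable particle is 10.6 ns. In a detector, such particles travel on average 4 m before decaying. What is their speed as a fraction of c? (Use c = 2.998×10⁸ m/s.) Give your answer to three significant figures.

d = βγcτ ⇒ βγ = d/(cτ) = 4.000 m / (3.17788 m) = 1.2587.
β = (βγ)/√(1+(βγ)²) = 1.2587/√2.58433 = 0.783.

0.783c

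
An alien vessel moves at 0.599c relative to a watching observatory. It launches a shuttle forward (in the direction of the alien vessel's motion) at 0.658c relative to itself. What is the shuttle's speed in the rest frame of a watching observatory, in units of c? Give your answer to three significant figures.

0.902c

Relativistic velocity addition: u = (u' + v)/(1 + u'v/c²), with u' = 0.658c and v = 0.599c.
Numerator: 0.658 + 0.599 = 1.257. Denominator: 1 + (0.658)(0.599) = 1.394142.
u = 1.257/1.394142 = 0.90163, so the speed is 0.902c.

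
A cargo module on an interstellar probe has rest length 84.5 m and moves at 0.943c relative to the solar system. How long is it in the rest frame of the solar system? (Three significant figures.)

28.1 m

With β = 0.943, γ = 1/√(1 − 0.943²) = 1/√0.110751 = 3.0049.
Length contraction: L = L₀/γ = 84.5/3.0049 = 28.1 m.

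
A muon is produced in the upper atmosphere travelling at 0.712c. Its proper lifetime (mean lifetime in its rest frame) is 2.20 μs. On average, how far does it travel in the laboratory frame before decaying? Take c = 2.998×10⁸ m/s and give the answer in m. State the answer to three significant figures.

Lorentz factor: γ = (1 − 0.506944)^(−1/2) = 1.4241.
Lab-frame lifetime: Δt = γτ = 1.4241 × 2.20 μs = 3.133 μs.
Distance: d = vΔt = 0.712 × 2.998×10⁸ m/s × 3.1330×10^-6 s = 669 m.

669 m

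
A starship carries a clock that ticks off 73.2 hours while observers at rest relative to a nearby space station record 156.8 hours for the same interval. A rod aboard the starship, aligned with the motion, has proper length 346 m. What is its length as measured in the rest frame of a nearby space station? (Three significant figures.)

γ = Δt/Δτ = 156.8/73.2 = 2.14208.
L = L₀/γ = 346/2.14208 = 162 m.

162 m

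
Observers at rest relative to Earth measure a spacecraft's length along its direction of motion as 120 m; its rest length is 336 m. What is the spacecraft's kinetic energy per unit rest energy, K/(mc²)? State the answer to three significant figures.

1.80

Length contraction gives γ = L₀/L = 336/120 = 2.8.
K/(mc²) = γ − 1 = 2.8 − 1 = 1.80.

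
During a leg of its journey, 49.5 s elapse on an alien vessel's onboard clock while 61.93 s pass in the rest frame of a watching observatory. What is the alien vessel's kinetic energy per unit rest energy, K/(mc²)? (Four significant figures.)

From Δt = γΔτ: γ = 61.93/49.5 = 1.25111.
Since K = (γ−1)mc², K/(mc²) = 1.25111 − 1 = 0.2511.

0.2511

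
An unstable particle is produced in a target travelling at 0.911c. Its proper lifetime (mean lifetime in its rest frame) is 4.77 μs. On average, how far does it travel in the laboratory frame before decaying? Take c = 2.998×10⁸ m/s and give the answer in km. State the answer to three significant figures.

3.16 km

γ = 1/√(1 − β²) = 1/√(1 − 0.829921) = 1/√0.170079 = 1/0.412406 = 2.4248.
Lab-frame lifetime: Δt = γτ = 2.4248 × 4.77 μs = 11.566 μs.
Distance: d = vΔt = 0.911 × 2.998×10⁸ m/s × 1.1566×10^-5 s = 3160 m = 3.16 km.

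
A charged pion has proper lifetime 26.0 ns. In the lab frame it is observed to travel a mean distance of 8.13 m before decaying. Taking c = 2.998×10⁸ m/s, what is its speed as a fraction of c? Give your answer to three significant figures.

Let x = d/(cτ) = 8.130 m / (2.998×10⁸ m/s × 2.600×10^-8 s) = 1.043. Since d = βγcτ, x = βγ = β/√(1−β²).
Solving: β² = x²/(1+x²) = 1.08785/2.08785 = 0.521038, so β = 0.722.

0.722c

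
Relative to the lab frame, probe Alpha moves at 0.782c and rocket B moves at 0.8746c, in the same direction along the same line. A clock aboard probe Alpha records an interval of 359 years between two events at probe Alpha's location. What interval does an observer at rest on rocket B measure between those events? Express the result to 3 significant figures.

Transform probe Alpha's velocity into rocket B's frame: (0.782 − 0.8746)/(1 − 0.782·0.8746) = −0.0926/0.3160628, so the relative speed is 0.29298c.
γ for this relative speed: γ = 1/√(1 − 0.0858373) = 1.0459.
Probe Alpha's interval is proper; time dilation gives Δt_B = γΔτ = 1.0459 × 359 years = 375 years.

375 years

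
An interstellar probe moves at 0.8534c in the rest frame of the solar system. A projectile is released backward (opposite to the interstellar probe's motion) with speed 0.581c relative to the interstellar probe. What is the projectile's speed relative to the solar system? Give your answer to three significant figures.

0.540c

In units of c, u = (u' + v)/(1 + u'v) with u' = −0.581 and v = 0.8534.
Numerator: −0.581 + 0.8534 = 0.2724. Denominator: 1 + (−0.581)(0.8534) = 0.5041746.
u = 0.2724/0.5041746 = 0.54029, so the speed is 0.540c.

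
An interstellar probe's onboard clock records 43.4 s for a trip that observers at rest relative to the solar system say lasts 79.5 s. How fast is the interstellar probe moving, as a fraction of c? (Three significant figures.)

0.838c

γ = Δt/Δτ = 79.5/43.4 = 1.8318.
β = √(1 − 1/γ²) = √(1 − 0.298019) = √0.701981 = 0.838.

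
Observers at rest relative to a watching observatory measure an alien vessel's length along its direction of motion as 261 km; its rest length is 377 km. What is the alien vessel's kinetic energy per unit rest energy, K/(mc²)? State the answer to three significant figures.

γ = L₀/L = 377/261 = 1.44444.
K/(mc²) = γ − 1 = 1.44444 − 1 = 0.444.

0.444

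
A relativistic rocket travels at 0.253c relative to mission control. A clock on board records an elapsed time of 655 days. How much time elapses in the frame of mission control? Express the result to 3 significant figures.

γ = 1/√(1 − β²) = 1/√(1 − 0.064009) = 1/√0.935991 = 1/0.967466 = 1.0336.
The onboard clock measures proper time, so the interval in the rest frame of mission control is dilated: Δt = γ·Δτ = 1.0336 × 655 days = 677 days.

677 days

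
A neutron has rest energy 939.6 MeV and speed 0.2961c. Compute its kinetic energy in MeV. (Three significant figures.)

44.1 MeV

β² = 0.08767521, so γ = 1/√0.91232479 = 1.046948.
Kinetic energy: K = (γ − 1)mc² = (1.046948 − 1) × 939.6 MeV = 0.046948 × 939.6 = 44.1 MeV.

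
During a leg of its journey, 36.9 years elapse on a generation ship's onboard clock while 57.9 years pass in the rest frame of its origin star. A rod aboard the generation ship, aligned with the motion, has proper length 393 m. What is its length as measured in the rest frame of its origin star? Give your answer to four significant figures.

250.5 m

The time-dilation ratio gives γ = 57.9/36.9 = 1.56911.
L = L₀/γ = 393/1.56911 = 250.5 m.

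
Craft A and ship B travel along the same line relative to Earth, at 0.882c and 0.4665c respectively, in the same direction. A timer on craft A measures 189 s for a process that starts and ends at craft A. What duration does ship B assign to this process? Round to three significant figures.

267 s

Transform craft A's velocity into ship B's frame: (0.882 − 0.4665)/(1 − 0.882·0.4665) = 0.4155/0.588547, so the relative speed is 0.70598c.
At |u| = 0.70598c, γ = (1 − 0.498408)^(−1/2) = 1.412.
Craft A's interval is proper; time dilation gives Δt_B = γΔτ = 1.412 × 189 s = 267 s.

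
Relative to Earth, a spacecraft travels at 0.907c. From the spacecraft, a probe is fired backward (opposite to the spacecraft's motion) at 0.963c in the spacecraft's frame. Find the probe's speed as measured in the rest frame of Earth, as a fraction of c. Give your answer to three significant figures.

Relativistic velocity addition: u = (u' + v)/(1 + u'v/c²), with u' = −0.963c and v = 0.907c.
Numerator: −0.963 + 0.907 = −0.056. Denominator: 1 + (−0.963)(0.907) = 0.126559.
u = −0.056/0.126559 = −0.44248, so the speed is 0.442c.

0.442c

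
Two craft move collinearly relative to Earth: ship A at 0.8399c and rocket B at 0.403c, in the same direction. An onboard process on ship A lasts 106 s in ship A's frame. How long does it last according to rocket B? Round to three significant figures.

The velocity of ship A relative to rocket B is (0.8399 − 0.403)c / (1 − 0.8399×0.403) = 0.66045c; relative speed 0.66045c.
γ for this relative speed: γ = 1/√(1 − 0.436194) = 1.3318.
The clock on ship A records proper time, so rocket B measures Δt = γΔτ = 1.3318 × 106 = 141 s.

141 s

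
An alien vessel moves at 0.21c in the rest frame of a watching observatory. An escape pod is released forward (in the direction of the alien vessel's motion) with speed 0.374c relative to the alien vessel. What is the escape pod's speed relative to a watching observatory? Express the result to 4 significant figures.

Relativistic velocity addition: u = (u' + v)/(1 + u'v/c²), with u' = 0.374c and v = 0.21c.
Numerator: 0.374 + 0.21 = 0.584. Denominator: 1 + (0.374)(0.21) = 1.07854.
u = 0.584/1.07854 = 0.54147, so the speed is 0.5415c.

0.5415c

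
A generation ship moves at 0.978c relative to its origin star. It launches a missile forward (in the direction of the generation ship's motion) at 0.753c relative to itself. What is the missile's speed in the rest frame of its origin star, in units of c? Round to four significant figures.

0.9969c

Relativistic velocity addition: u = (u' + v)/(1 + u'v/c²), with u' = 0.753c and v = 0.978c.
Numerator: 0.753 + 0.978 = 1.731. Denominator: 1 + (0.753)(0.978) = 1.736434.
u = 1.731/1.736434 = 0.99687, so the speed is 0.9969c.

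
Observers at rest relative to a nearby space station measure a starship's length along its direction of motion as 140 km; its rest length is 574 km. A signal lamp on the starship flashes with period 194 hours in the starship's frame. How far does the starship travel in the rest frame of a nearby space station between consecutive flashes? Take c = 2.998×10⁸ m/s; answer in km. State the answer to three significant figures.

8.33×10^11 km

γ = L₀/L = 574/140 = 4.1.
β = √(1 − 1/γ²) = 0.9698. Lab-frame period = γτ = 4.1×194 hours = 795.4 hours. Distance = βc × γτ = 0.9698 × 2.998×10⁸ m/s × 2863440 s = 8.3253×10^14 m = 8.33×10^11 km.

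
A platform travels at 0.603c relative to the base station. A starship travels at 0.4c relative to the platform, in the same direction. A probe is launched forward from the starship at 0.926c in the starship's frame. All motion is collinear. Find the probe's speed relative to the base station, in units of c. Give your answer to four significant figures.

0.9919c

Apply u = (u'+v)/(1+u'v) twice. Probe in the platform frame: (0.926+0.4)/(1+0.926·0.4) = 1.326/1.3704 = 0.9676c.
That velocity, transformed to the rest frame of the base station: (0.9676+0.603)/(1+0.9676·0.603) = 1.5706/1.5834628 = 0.99188c.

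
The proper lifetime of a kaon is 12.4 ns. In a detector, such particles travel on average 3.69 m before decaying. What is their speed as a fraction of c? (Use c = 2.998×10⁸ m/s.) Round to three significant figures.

0.704c

Let x = d/(cτ) = 3.690 m / (2.998×10⁸ m/s × 1.240×10^-8 s) = 0.9926. Since d = βγcτ, x = βγ = β/√(1−β²).
Solving: β² = x²/(1+x²) = 0.985255/1.985255 = 0.496286, so β = 0.704.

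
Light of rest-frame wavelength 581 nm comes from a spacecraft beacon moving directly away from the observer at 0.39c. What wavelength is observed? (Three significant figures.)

877 nm

Relativistic Doppler for wavelength: λ_obs = λ_src · √((1+β)/(1−β)).
With β = 0.39: factor = √(1.39/0.61) = 1.5095.
λ_obs = 581 × 1.5095 = 877 nm.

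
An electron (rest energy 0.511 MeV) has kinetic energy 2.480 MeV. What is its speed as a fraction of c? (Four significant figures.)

0.9853c

K = (γ−1)mc², so γ = 1 + 2.480/0.511 = 5.8532.
Then v/c = √(1 − γ⁻²) = √(1 − 0.0291886) = √0.9708114 = 0.9853.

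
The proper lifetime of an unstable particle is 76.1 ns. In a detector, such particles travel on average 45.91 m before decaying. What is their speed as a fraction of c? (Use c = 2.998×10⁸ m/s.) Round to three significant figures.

0.896c

Let x = d/(cτ) = 45.91 m / (2.998×10⁸ m/s × 7.610×10^-8 s) = 2.0123. Since d = βγcτ, x = βγ = β/√(1−β²).
Solving: β² = x²/(1+x²) = 4.04935/5.04935 = 0.801955, so β = 0.896.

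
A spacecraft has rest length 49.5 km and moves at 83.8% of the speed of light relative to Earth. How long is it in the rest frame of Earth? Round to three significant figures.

γ = 1/√(1 − β²) = 1/√(1 − 0.702244) = 1/√0.297756 = 1/0.54567 = 1.8326.
Along the direction of motion the measured length is L₀/γ = 49.5/1.8326 = 27.0 km.

27.0 km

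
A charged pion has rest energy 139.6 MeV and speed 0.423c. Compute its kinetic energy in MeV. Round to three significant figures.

Lorentz factor: γ = (1 − 0.178929)^(−1/2) = 1.10359.
Kinetic energy: K = (γ − 1)mc² = (1.10359 − 1) × 139.6 MeV = 0.10359 × 139.6 = 14.5 MeV.

14.5 MeV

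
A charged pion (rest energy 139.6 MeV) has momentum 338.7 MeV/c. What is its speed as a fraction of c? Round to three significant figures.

pc/(mc²) = 338.7/139.6 = 2.4262 = βγ = β/√(1−β²).
So β² = x²/(1 + x²) with x = 2.4262: x² = 5.88645, β² = 5.88645/6.88645 = 0.854787, β = 0.925.

0.925c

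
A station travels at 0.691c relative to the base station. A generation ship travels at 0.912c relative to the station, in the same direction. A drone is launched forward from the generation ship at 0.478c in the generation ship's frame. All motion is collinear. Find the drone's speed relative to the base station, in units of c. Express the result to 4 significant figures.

Apply u = (u'+v)/(1+u'v) twice. Drone in the station frame: (0.478+0.912)/(1+0.478·0.912) = 1.39/1.435936 = 0.96801c.
That velocity, transformed to the rest frame of the base station: (0.96801+0.691)/(1+0.96801·0.691) = 1.65901/1.66889491 = 0.99408c.

0.9941c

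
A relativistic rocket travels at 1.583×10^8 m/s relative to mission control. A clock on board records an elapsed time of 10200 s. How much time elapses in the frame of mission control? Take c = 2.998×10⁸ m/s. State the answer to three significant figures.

β = v/c = (1.583×10^8 m/s)/(2.998×10⁸ m/s) = 0.528019.
Lorentz factor: γ = (1 − 0.2788041)^(−1/2) = 1.1775.
Time dilation: Δt = γ·Δτ = 1.1775 × 10200 = 12000 s.

12000 s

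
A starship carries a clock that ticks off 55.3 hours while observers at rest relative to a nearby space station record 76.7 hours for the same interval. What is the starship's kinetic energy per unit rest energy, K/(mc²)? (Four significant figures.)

From Δt = γΔτ: γ = 76.7/55.3 = 1.38698.
K/(mc²) = γ − 1 = 1.38698 − 1 = 0.3870.

0.3870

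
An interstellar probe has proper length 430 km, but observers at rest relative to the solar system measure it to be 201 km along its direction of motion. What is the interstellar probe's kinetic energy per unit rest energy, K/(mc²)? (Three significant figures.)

1.14

γ = L₀/L = 430/201 = 2.1393.
K/(mc²) = γ − 1 = 2.1393 − 1 = 1.14.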